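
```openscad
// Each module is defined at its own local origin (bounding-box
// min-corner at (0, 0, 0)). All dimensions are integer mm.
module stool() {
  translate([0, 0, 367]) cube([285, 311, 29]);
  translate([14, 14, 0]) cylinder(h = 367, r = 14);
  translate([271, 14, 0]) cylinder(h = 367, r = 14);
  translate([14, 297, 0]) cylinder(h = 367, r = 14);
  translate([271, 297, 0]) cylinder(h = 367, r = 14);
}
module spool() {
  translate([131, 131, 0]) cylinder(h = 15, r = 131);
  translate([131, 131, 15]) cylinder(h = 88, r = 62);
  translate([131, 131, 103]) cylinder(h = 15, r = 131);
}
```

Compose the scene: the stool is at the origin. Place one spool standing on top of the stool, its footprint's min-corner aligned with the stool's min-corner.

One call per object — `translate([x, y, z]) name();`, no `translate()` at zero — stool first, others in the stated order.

stool();
translate([0, 0, 396]) spool();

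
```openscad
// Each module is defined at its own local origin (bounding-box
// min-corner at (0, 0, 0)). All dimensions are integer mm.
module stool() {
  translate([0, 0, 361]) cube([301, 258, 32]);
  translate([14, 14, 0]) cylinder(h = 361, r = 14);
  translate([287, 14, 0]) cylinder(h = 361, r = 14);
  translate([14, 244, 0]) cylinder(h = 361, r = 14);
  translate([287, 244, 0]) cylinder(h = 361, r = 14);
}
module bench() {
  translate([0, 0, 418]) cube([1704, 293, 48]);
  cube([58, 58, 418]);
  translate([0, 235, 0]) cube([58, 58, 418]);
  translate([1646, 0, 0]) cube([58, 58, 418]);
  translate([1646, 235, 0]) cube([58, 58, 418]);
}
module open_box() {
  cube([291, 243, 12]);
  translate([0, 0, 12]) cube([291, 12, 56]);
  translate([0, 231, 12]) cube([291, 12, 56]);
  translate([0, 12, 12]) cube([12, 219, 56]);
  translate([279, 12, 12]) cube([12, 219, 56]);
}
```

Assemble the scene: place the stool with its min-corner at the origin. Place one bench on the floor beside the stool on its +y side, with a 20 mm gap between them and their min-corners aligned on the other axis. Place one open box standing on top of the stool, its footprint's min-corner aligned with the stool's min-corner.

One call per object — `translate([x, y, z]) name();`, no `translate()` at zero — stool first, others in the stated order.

stool();
translate([0, 278, 0]) bench();
translate([0, 0, 393]) open_box();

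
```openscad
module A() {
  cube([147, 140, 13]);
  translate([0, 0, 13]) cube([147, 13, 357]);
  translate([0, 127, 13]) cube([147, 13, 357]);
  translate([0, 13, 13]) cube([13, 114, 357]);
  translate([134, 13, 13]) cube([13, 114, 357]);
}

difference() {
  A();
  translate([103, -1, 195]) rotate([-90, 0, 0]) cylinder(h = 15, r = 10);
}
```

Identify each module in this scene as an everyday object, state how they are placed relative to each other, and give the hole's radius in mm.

A is an open box. The open box has a circular hole through its front wall. The hole's radius is 10 mm.

The subtracted cylinder has r = 10 mm.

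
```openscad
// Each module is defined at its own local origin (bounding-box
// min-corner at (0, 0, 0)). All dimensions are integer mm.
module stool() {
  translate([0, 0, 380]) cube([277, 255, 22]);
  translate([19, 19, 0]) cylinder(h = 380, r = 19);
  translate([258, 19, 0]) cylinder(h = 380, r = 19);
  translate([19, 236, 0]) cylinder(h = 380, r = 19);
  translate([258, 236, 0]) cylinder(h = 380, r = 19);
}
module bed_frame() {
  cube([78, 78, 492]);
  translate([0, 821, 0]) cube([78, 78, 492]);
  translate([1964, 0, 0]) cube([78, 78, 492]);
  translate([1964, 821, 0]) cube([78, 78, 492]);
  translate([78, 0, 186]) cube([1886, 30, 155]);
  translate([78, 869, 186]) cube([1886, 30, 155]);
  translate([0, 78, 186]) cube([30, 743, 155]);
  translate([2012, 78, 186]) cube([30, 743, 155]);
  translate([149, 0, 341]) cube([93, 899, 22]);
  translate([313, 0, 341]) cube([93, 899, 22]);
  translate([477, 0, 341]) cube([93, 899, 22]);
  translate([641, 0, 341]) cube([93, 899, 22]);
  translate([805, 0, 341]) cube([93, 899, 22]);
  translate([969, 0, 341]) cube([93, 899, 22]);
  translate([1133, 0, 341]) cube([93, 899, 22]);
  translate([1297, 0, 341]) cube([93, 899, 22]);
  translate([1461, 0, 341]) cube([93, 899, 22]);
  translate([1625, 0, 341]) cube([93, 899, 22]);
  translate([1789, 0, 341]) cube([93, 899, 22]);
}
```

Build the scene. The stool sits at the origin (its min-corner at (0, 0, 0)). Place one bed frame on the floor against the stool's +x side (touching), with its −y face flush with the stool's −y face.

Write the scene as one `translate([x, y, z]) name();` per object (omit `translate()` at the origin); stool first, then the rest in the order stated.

stool();
translate([277, 0, 0]) bed_frame();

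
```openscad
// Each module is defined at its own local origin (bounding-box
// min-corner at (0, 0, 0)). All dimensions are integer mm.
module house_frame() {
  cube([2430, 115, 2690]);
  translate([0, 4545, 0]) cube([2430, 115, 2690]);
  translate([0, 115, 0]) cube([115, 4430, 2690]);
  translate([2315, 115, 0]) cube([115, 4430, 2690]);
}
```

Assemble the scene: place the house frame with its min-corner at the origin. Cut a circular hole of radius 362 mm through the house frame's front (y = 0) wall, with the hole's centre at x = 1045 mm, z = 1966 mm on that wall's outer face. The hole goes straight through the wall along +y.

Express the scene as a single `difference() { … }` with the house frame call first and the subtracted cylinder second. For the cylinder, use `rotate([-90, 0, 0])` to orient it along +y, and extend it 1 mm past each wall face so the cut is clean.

difference() {
  house_frame();
  translate([1045, -1, 1966]) rotate([-90, 0, 0]) cylinder(h = 117, r = 362);
}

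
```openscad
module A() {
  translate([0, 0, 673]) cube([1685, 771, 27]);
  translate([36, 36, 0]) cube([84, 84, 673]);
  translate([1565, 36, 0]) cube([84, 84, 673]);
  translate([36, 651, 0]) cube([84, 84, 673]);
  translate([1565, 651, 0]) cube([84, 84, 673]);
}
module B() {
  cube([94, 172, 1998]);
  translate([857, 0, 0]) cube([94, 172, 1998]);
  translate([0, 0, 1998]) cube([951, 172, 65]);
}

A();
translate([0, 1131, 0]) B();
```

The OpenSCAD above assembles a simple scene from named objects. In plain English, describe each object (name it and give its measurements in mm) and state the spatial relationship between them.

A is a table: top 1685 mm (x) × 771 mm (y), 27 mm thick, upper face at z = 700 mm, on four 84×84 mm square legs, each inset 36 mm from the nearest pair of top edges, running from z = 0 to the bottom of the top.

B is a rectangular door frame: two vertical jambs of 94×172 mm section, 1998 mm tall, with a clear opening 763 mm wide between their inner faces. A header 65 mm tall and 172 mm deep lies on top of the jambs and spans the full outside width.

The door frame is on the floor beside the table on its +y side.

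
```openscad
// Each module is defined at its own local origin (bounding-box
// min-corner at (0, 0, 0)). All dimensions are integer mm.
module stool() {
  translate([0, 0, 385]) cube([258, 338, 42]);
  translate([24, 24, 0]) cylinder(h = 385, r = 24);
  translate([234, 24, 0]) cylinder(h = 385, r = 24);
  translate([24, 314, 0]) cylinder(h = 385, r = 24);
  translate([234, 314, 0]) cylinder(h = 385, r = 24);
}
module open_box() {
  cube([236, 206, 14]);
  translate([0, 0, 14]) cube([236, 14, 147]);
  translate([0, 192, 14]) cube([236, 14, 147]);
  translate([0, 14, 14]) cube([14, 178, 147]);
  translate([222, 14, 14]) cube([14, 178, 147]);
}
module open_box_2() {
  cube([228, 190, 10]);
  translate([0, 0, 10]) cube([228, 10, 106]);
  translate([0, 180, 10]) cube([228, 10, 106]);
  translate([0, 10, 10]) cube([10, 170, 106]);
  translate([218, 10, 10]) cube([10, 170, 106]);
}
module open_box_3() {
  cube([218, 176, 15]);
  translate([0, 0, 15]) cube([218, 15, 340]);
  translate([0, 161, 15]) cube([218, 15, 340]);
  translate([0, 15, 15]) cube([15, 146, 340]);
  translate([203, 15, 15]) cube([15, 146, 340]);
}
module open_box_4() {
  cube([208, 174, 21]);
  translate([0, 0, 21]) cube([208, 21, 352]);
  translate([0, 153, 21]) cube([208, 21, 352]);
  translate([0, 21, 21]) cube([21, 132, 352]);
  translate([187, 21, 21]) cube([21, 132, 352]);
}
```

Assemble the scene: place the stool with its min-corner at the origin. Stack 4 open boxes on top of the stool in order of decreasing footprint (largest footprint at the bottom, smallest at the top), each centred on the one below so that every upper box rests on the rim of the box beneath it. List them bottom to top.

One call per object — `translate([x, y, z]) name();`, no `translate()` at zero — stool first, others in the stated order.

stool();
translate([11, 66, 427]) open_box();
translate([15, 74, 588]) open_box_2();
translate([20, 81, 704]) open_box_3();
translate([25, 82, 1059]) open_box_4();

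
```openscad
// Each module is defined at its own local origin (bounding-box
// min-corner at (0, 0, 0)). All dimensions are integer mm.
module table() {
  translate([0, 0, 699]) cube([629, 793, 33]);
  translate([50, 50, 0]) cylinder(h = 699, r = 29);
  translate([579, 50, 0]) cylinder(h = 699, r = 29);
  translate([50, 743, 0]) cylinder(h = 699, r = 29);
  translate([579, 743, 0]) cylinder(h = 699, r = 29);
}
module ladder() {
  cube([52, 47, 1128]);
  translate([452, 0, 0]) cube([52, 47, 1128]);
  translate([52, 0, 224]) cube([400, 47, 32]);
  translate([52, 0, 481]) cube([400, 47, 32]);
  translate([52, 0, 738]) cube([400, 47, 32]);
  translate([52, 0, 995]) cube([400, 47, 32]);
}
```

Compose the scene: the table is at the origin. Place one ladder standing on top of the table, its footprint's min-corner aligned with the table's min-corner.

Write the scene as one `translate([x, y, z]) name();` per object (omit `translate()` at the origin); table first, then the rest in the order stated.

table();
translate([0, 0, 732]) ladder();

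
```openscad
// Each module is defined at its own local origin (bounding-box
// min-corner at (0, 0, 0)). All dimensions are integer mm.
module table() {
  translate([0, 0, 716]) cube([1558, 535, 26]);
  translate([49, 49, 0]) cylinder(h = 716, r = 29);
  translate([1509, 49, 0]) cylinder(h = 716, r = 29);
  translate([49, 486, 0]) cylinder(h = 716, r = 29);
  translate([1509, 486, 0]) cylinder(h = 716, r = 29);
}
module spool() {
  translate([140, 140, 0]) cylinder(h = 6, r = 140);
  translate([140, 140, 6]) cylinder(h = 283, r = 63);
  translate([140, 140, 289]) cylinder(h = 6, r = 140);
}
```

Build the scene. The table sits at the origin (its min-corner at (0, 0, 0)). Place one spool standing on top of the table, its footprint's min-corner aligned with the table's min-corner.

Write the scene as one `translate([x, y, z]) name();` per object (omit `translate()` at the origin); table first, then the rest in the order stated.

table();
translate([0, 0, 742]) spool();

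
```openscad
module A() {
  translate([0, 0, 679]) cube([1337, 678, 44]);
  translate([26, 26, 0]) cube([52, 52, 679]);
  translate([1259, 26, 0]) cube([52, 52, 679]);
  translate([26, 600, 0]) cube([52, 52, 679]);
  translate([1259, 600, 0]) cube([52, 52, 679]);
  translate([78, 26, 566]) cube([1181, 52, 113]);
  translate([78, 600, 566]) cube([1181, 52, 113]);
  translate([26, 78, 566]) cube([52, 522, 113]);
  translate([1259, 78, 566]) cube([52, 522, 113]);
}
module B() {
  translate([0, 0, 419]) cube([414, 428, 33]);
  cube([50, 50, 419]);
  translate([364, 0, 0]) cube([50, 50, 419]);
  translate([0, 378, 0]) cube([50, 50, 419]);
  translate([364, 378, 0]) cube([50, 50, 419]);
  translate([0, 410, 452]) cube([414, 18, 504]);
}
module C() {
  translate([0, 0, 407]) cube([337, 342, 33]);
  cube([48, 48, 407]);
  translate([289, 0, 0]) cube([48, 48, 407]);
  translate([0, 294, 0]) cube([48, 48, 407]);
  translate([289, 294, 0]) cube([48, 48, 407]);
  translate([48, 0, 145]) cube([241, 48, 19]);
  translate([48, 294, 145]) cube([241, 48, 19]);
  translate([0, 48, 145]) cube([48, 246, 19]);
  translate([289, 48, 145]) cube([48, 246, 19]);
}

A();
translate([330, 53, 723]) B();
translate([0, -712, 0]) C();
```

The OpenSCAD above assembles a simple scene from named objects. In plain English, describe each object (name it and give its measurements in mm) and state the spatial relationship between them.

A is a table: top 1337 mm (x) × 678 mm (y), 44 mm thick, upper face at z = 723 mm, on four 52×52 mm square legs, each inset 26 mm from the nearest pair of top edges, running from z = 0 to the bottom of the top. Four apron rails, 52 mm thick and 113 mm tall, run between adjacent legs with their top edges flush with the underside of the top and their outer faces flush with the legs' outer faces.

B is a chair: 414×428 mm seat, 33 mm thick, top at z = 452 mm, on four 50 mm square corner legs flush with the seat edges. A 18 mm thick backrest slab spans the full seat width, extending 504 mm above the seat top, its back face flush with the seat's +y edge.

C is a four-legged stool. The seat is a 337×342×33 mm slab whose top surface is at z = 440 mm; four square legs, each 48×48 mm in cross-section, run from the floor (z = 0) to the underside of the seat, each flush with a corner of the seat. Four stretchers, 48 mm wide and 19 mm tall, connect adjacent legs with their undersides at z = 145 mm, each running between the inner faces of the legs it joins and aligned with the legs' outer faces on the other axis.

The chair is on top of the table. The stool is on the floor beside the table on its −y side.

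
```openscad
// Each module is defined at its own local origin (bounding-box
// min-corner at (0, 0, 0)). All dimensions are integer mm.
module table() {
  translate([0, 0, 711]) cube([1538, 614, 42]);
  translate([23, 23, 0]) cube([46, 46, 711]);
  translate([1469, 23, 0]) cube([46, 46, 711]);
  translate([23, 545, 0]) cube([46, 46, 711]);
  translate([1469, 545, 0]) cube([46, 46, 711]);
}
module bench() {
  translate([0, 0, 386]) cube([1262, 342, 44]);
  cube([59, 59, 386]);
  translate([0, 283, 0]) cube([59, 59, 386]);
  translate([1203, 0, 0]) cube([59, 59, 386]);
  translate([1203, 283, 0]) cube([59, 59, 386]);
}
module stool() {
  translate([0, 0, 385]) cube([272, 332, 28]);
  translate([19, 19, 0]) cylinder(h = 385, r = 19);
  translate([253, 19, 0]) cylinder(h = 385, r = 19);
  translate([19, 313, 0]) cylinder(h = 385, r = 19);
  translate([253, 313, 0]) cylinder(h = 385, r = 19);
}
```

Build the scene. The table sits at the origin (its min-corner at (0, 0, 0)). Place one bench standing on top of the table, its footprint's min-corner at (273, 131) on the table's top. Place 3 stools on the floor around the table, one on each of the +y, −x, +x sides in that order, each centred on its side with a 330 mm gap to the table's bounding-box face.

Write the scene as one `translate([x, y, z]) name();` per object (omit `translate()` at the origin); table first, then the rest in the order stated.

table();
translate([273, 131, 753]) bench();
translate([633, 944, 0]) stool();
translate([-602, 141, 0]) stool();
translate([1868, 141, 0]) stool();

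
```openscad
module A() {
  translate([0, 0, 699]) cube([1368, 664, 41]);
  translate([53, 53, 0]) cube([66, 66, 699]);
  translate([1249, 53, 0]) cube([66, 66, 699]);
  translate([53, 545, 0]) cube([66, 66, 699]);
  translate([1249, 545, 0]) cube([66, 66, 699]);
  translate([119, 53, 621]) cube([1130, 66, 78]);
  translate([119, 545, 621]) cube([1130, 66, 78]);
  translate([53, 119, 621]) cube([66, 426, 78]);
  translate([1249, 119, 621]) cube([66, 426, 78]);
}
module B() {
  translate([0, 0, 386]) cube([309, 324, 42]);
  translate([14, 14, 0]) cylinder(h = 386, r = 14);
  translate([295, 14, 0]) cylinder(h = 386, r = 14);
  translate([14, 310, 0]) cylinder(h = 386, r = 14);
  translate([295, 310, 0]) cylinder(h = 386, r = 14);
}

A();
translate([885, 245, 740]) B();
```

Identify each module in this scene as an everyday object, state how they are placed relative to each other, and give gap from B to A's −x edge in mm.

A is a table. B is a stool. The stool is on top of the table. The gap from the stool to the table's −x edge is 885 mm.

The stool's min-x is at 885; the table's min-x is 0; gap = 885 mm.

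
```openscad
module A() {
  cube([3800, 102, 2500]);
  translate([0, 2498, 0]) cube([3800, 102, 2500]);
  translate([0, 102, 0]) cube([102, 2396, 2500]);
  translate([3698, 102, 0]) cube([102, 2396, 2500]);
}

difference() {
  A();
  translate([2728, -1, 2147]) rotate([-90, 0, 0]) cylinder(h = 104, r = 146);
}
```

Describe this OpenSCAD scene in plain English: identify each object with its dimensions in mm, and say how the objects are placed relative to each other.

A is the wall frame of a small rectangular building: four walls, each 2500 mm tall and 102 mm thick, enclosing a footprint 3800 mm (x) by 2600 mm (y) outside-to-outside, with no floor or roof. The front and back walls (the −y and +y sides) span the full width; the two side walls fit between them.

The house frame has a circular hole of radius 146 mm through its front wall, centred at (x = 2728, z = 2147).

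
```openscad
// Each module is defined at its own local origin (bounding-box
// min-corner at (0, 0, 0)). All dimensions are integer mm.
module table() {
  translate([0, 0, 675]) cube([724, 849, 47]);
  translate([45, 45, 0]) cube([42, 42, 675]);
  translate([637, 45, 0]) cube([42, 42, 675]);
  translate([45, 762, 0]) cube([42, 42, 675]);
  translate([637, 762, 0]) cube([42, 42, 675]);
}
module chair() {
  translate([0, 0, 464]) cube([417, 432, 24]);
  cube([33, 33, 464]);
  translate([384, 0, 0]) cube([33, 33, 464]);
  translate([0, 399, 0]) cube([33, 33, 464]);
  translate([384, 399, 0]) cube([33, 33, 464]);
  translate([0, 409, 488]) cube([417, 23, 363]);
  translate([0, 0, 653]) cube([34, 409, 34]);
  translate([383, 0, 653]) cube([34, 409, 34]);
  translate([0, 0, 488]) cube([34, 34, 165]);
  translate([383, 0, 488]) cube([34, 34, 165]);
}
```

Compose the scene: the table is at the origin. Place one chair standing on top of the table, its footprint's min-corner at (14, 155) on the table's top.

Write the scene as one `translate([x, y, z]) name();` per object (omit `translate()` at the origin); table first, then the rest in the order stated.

table();
translate([14, 155, 722]) chair();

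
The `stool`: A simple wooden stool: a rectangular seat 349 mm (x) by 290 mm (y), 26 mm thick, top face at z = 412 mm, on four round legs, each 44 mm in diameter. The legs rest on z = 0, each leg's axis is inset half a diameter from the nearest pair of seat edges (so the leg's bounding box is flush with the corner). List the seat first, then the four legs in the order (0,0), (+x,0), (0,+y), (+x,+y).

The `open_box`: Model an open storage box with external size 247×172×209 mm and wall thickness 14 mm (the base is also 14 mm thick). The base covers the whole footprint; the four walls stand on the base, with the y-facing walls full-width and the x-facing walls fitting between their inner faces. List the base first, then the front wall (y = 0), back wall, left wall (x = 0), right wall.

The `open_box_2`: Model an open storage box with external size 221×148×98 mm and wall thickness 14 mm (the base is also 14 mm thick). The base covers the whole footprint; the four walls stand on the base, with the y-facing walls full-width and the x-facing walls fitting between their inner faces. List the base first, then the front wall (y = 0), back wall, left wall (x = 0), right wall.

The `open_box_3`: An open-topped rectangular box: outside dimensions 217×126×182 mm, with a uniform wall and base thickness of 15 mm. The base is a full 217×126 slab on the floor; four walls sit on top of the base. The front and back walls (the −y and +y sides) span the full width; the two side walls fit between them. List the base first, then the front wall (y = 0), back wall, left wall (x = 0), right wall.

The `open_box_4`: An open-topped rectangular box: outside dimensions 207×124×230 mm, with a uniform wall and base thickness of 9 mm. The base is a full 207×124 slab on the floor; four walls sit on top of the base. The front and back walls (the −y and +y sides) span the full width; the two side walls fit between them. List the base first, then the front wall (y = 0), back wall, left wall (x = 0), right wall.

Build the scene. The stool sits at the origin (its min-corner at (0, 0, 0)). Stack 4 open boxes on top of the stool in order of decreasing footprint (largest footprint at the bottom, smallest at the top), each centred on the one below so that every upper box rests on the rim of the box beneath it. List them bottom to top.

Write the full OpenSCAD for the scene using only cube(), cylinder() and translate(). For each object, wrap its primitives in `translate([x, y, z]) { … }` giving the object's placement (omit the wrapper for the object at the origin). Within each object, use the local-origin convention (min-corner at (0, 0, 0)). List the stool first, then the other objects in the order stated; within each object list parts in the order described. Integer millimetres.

translate([0, 0, 386]) cube([349, 290, 26]);
translate([22, 22, 0]) cylinder(h = 386, r = 22);
translate([327, 22, 0]) cylinder(h = 386, r = 22);
translate([22, 268, 0]) cylinder(h = 386, r = 22);
translate([327, 268, 0]) cylinder(h = 386, r = 22);
translate([51, 59, 412]) {
  cube([247, 172, 14]);
  translate([0, 0, 14]) cube([247, 14, 195]);
  translate([0, 158, 14]) cube([247, 14, 195]);
  translate([0, 14, 14]) cube([14, 144, 195]);
  translate([233, 14, 14]) cube([14, 144, 195]);
}
translate([64, 71, 621]) {
  cube([221, 148, 14]);
  translate([0, 0, 14]) cube([221, 14, 84]);
  translate([0, 134, 14]) cube([221, 14, 84]);
  translate([0, 14, 14]) cube([14, 120, 84]);
  translate([207, 14, 14]) cube([14, 120, 84]);
}
translate([66, 82, 719]) {
  cube([217, 126, 15]);
  translate([0, 0, 15]) cube([217, 15, 167]);
  translate([0, 111, 15]) cube([217, 15, 167]);
  translate([0, 15, 15]) cube([15, 96, 167]);
  translate([202, 15, 15]) cube([15, 96, 167]);
}
translate([71, 83, 901]) {
  cube([207, 124, 9]);
  translate([0, 0, 9]) cube([207, 9, 221]);
  translate([0, 115, 9]) cube([207, 9, 221]);
  translate([0, 9, 9]) cube([9, 106, 221]);
  translate([198, 9, 9]) cube([9, 106, 221]);
}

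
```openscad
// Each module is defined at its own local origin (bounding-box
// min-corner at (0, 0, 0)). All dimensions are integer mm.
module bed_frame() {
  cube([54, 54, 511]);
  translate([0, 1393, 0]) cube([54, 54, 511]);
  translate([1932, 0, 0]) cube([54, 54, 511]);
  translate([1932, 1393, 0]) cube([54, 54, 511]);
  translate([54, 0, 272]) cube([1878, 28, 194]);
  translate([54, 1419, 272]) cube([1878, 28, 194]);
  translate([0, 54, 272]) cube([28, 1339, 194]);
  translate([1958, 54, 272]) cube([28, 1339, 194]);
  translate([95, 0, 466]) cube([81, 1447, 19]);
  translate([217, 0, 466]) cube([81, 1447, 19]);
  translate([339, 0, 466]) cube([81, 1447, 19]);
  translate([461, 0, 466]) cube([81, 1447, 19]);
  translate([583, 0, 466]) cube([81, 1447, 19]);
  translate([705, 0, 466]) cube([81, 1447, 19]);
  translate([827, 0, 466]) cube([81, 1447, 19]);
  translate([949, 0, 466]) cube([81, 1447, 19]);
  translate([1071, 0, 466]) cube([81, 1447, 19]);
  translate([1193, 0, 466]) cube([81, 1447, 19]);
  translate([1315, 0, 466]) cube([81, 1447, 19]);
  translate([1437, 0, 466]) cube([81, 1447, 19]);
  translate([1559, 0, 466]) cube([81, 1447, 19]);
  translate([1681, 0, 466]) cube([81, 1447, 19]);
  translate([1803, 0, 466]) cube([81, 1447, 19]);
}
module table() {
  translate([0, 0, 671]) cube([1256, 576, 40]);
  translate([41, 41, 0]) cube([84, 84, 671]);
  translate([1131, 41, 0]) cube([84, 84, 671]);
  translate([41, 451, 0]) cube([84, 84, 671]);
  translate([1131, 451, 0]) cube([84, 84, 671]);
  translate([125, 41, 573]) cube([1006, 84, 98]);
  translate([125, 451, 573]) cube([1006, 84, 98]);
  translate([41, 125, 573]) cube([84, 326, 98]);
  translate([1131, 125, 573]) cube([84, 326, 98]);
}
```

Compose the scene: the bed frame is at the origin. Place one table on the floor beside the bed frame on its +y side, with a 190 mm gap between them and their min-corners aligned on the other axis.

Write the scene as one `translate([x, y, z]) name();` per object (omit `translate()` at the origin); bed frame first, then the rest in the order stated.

bed_frame();
translate([0, 1637, 0]) table();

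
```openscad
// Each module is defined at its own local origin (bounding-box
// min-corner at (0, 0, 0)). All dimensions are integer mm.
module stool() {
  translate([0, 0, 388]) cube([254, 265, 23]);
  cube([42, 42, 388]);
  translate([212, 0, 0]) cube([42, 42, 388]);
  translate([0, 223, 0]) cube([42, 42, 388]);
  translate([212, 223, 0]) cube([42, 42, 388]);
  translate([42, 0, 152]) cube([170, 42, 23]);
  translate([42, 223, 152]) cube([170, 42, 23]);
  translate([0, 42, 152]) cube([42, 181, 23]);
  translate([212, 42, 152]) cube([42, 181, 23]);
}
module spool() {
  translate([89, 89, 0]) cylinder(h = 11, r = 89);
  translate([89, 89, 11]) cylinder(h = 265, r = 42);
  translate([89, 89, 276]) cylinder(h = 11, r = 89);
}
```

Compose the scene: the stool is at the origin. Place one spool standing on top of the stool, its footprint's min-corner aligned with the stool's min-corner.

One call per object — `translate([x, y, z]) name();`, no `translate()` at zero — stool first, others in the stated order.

stool();
translate([0, 0, 411]) spool();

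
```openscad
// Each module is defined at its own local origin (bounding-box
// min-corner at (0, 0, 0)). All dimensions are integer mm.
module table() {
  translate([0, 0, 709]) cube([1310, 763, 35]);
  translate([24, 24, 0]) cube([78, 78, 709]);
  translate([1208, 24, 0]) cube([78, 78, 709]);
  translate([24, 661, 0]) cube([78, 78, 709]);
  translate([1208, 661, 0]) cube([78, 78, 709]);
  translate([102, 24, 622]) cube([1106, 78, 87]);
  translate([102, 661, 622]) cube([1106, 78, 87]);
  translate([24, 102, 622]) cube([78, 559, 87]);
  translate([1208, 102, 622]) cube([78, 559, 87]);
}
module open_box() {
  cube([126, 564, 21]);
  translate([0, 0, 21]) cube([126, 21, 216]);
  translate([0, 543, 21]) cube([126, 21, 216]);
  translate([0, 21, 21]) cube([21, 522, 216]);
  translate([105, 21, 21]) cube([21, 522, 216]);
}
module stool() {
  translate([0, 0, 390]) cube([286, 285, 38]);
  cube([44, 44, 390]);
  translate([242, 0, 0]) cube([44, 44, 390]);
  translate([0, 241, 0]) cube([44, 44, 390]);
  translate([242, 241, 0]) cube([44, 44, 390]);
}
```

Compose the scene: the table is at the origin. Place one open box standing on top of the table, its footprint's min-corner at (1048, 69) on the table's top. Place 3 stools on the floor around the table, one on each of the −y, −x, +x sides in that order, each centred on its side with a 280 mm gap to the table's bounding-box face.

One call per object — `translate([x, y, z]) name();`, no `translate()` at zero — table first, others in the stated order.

table();
translate([1048, 69, 744]) open_box();
translate([512, -565, 0]) stool();
translate([-566, 239, 0]) stool();
translate([1590, 239, 0]) stool();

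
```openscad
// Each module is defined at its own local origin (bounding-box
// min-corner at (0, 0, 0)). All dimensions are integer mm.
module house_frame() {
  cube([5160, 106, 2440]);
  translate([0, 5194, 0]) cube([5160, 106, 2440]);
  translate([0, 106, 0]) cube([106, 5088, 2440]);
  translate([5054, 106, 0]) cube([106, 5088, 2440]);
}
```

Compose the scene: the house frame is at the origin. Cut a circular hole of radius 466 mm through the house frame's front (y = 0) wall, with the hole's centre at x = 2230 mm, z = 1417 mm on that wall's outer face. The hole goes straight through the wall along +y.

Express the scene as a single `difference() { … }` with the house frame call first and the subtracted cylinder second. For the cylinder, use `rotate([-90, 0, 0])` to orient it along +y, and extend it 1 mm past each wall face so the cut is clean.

difference() {
  house_frame();
  translate([2230, -1, 1417]) rotate([-90, 0, 0]) cylinder(h = 108, r = 466);
}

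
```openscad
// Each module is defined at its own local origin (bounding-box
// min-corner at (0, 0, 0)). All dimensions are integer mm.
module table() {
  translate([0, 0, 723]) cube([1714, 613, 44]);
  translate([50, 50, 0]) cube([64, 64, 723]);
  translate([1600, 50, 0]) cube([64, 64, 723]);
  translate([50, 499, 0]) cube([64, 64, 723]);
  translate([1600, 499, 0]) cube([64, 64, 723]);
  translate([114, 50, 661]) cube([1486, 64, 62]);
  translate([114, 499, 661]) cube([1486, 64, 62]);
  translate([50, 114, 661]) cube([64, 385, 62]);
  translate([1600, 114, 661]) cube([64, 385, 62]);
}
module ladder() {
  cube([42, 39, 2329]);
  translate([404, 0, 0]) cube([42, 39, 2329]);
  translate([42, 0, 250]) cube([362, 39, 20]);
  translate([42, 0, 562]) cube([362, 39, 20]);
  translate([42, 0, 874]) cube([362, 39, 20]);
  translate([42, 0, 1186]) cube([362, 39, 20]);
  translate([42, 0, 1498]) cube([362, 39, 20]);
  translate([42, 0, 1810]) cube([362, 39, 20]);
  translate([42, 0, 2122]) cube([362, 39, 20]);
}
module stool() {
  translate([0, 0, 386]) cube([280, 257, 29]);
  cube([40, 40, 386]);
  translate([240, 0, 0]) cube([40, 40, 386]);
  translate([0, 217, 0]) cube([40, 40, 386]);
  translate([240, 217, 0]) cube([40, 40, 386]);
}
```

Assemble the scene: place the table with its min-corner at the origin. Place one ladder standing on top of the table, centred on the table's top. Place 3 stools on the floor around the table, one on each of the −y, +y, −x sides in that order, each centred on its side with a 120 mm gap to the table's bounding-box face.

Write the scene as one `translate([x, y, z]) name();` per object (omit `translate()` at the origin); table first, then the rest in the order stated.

table();
translate([634, 287, 767]) ladder();
translate([717, -377, 0]) stool();
translate([717, 733, 0]) stool();
translate([-400, 178, 0]) stool();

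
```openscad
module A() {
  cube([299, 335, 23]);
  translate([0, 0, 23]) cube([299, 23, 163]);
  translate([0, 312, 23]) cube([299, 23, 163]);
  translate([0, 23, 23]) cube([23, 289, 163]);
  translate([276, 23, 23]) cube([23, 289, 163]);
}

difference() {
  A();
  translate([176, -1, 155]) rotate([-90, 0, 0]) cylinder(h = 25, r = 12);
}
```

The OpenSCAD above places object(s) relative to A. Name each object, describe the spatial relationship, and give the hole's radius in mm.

A is an open box. The open box has a circular hole through its front wall. The hole's radius is 12 mm.

The subtracted cylinder has r = 12 mm.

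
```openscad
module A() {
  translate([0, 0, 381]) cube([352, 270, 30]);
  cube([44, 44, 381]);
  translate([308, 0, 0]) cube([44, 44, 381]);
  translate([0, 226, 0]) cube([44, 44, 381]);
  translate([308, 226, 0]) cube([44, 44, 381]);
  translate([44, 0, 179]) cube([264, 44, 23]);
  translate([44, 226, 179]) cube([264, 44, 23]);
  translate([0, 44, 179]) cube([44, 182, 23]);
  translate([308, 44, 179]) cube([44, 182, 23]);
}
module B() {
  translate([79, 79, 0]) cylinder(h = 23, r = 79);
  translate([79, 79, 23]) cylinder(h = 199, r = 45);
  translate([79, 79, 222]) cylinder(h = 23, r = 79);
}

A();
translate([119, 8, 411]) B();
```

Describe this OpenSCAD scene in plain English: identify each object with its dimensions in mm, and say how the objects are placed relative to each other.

A is a four-legged stool. The seat is 352×270 mm, 30 mm thick, top at z = 411 mm. It stands on four square legs, each 44×44 mm in cross-section, from z = 0 to the seat underside, each flush with a corner of the seat. Four stretchers, 44 mm wide and 23 mm tall, connect adjacent legs with their undersides at z = 179 mm, each running between the inner faces of the legs it joins and aligned with the legs' outer faces on the other axis.

B is a spool: two coaxial disc flanges of radius 79 mm and thickness 23 mm, joined by a core cylinder of radius 45 mm and height 199 mm. The lower flange rests on z = 0 and the three cylinders share a vertical axis.

The spool is on top of the stool.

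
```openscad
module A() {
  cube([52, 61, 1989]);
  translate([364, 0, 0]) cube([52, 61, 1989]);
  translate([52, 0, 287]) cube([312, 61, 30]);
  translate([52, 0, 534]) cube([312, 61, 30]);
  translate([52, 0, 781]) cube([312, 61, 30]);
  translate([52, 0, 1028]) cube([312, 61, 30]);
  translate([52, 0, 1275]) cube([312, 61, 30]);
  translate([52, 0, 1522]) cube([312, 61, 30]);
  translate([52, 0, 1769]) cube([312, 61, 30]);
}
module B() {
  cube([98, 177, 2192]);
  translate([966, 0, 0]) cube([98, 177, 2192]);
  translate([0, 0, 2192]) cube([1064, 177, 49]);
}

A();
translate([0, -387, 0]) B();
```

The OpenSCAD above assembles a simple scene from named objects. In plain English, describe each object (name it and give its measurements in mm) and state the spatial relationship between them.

A is a wooden ladder with two side rails of 52×61 mm section and 1989 mm height, set 416 mm apart overall. Between them run 7 rectangular rungs (61 mm deep, 30 mm thick), front faces flush with the rails' −y face. The bottom of the first rung is 287 mm above the floor and each subsequent rung is 247 mm higher than the one below.

B is a door frame. The clear opening is 868 mm wide and 2192 mm high. Two 98 mm wide jambs, 177 mm deep, stand either side of the opening from the floor to the top of the opening. A 49 mm thick head sits across the top of both jambs, spanning the full outside width of the frame.

The door frame is on the floor beside the ladder on its −y side.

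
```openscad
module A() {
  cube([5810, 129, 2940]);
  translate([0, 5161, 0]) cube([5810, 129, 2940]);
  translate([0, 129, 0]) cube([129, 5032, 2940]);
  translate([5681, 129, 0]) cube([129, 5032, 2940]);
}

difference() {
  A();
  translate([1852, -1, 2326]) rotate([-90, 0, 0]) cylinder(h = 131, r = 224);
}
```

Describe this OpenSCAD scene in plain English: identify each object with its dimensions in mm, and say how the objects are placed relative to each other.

A is the wall frame of a small rectangular building: four walls, each 2940 mm tall and 129 mm thick, enclosing a footprint 5810 mm (x) by 5290 mm (y) outside-to-outside, with no floor or roof. The front and back walls (the −y and +y sides) span the full width; the two side walls fit between them.

The house frame has a circular hole of radius 224 mm through its front wall, centred at (x = 1852, z = 2326).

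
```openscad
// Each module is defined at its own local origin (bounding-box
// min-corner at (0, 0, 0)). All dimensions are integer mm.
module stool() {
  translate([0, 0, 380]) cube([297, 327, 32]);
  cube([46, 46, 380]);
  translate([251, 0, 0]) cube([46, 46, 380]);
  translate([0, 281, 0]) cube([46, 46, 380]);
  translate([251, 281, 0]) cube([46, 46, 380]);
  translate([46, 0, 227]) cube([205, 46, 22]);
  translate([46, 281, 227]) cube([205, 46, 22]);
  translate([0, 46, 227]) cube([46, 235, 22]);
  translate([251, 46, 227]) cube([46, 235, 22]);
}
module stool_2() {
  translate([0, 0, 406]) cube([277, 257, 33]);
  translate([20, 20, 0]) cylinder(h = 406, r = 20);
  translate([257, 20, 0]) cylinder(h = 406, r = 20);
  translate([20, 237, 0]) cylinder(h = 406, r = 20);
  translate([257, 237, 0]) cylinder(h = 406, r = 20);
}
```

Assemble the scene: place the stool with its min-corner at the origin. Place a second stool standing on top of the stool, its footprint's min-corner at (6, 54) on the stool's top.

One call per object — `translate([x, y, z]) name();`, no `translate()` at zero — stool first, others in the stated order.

stool();
translate([6, 54, 412]) stool_2();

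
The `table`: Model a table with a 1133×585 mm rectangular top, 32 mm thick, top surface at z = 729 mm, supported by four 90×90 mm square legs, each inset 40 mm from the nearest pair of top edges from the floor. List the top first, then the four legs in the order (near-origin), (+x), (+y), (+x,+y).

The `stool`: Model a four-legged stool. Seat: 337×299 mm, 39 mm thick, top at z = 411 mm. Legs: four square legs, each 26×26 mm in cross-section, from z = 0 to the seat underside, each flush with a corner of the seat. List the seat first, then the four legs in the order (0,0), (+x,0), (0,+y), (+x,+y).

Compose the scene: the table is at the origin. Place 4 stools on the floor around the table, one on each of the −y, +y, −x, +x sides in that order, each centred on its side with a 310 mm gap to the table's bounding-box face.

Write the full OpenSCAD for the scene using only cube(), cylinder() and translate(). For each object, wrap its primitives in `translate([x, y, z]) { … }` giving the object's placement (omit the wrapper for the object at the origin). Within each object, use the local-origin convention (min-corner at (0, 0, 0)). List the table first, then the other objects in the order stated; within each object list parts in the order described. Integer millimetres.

translate([0, 0, 697]) cube([1133, 585, 32]);
translate([40, 40, 0]) cube([90, 90, 697]);
translate([1003, 40, 0]) cube([90, 90, 697]);
translate([40, 455, 0]) cube([90, 90, 697]);
translate([1003, 455, 0]) cube([90, 90, 697]);
translate([398, -609, 0]) {
  translate([0, 0, 372]) cube([337, 299, 39]);
  cube([26, 26, 372]);
  translate([311, 0, 0]) cube([26, 26, 372]);
  translate([0, 273, 0]) cube([26, 26, 372]);
  translate([311, 273, 0]) cube([26, 26, 372]);
}
translate([398, 895, 0]) {
  translate([0, 0, 372]) cube([337, 299, 39]);
  cube([26, 26, 372]);
  translate([311, 0, 0]) cube([26, 26, 372]);
  translate([0, 273, 0]) cube([26, 26, 372]);
  translate([311, 273, 0]) cube([26, 26, 372]);
}
translate([-647, 143, 0]) {
  translate([0, 0, 372]) cube([337, 299, 39]);
  cube([26, 26, 372]);
  translate([311, 0, 0]) cube([26, 26, 372]);
  translate([0, 273, 0]) cube([26, 26, 372]);
  translate([311, 273, 0]) cube([26, 26, 372]);
}
translate([1443, 143, 0]) {
  translate([0, 0, 372]) cube([337, 299, 39]);
  cube([26, 26, 372]);
  translate([311, 0, 0]) cube([26, 26, 372]);
  translate([0, 273, 0]) cube([26, 26, 372]);
  translate([311, 273, 0]) cube([26, 26, 372]);
}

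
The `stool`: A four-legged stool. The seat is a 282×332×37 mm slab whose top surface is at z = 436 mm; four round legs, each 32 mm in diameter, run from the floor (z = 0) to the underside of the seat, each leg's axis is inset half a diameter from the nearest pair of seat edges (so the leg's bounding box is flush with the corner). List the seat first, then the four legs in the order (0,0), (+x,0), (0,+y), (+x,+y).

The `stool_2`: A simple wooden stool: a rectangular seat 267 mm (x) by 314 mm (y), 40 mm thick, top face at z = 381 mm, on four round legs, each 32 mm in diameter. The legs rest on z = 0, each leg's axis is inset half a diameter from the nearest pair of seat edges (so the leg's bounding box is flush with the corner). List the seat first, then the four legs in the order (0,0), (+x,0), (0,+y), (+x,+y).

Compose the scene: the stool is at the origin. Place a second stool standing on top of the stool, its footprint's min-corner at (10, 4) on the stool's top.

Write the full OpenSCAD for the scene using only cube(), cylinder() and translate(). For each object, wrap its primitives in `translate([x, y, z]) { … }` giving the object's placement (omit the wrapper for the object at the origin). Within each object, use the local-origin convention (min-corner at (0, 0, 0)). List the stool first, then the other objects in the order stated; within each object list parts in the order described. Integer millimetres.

translate([0, 0, 399]) cube([282, 332, 37]);
translate([16, 16, 0]) cylinder(h = 399, r = 16);
translate([266, 16, 0]) cylinder(h = 399, r = 16);
translate([16, 316, 0]) cylinder(h = 399, r = 16);
translate([266, 316, 0]) cylinder(h = 399, r = 16);
translate([10, 4, 436]) {
  translate([0, 0, 341]) cube([267, 314, 40]);
  translate([16, 16, 0]) cylinder(h = 341, r = 16);
  translate([251, 16, 0]) cylinder(h = 341, r = 16);
  translate([16, 298, 0]) cylinder(h = 341, r = 16);
  translate([251, 298, 0]) cylinder(h = 341, r = 16);
}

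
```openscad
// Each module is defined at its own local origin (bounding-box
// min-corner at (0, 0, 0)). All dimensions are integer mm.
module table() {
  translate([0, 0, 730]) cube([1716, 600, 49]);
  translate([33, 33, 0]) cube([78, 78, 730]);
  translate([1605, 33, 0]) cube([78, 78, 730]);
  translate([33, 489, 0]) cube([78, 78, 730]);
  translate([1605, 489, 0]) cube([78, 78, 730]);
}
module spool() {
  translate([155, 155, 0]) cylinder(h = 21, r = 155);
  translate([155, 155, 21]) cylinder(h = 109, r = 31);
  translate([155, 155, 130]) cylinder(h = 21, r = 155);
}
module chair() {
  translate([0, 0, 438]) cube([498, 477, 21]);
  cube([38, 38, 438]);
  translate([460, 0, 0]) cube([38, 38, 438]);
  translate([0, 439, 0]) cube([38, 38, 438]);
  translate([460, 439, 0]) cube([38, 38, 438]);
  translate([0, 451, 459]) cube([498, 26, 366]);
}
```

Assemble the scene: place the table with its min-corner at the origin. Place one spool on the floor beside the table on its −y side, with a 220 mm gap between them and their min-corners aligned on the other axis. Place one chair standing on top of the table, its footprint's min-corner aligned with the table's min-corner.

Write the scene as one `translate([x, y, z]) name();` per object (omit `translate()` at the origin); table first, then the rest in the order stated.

table();
translate([0, -530, 0]) spool();
translate([0, 0, 779]) chair();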